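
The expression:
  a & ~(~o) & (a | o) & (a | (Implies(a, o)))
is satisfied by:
  {a: True, o: True}


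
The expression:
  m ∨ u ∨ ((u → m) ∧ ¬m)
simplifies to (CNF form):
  True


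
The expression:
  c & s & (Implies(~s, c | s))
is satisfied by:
  {c: True, s: True}


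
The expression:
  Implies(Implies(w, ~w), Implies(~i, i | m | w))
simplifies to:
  i | m | w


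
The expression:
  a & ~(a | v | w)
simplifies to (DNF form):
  False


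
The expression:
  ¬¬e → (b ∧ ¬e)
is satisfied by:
  {e: False}


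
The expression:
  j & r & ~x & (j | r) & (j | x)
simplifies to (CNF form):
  j & r & ~x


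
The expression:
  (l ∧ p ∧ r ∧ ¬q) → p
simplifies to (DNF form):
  True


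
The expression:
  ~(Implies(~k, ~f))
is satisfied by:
  {f: True, k: False}


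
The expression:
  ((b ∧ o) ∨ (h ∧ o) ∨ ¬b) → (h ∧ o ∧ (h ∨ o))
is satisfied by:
  {h: True, b: True, o: False}
  {b: True, o: False, h: False}
  {o: True, h: True, b: True}
  {o: True, h: True, b: False}


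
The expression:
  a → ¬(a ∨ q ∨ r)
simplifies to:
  ¬a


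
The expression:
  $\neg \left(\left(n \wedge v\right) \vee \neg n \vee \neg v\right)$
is never true.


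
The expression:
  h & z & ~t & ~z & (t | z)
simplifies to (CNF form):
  False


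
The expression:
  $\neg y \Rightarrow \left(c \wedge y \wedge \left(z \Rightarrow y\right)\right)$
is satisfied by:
  {y: True}


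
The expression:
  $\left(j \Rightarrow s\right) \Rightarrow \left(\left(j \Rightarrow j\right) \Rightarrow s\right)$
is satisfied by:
  {s: True, j: True}
  {s: True, j: False}
  {j: True, s: False}


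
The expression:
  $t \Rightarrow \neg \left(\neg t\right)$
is always true.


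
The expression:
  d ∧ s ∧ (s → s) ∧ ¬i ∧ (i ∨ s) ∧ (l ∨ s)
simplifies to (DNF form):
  d ∧ s ∧ ¬i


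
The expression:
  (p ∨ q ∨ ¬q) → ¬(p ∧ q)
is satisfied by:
  {p: False, q: False}
  {q: True, p: False}
  {p: True, q: False}


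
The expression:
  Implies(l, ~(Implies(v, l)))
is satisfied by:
  {l: False}


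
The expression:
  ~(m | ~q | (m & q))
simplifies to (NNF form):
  q & ~m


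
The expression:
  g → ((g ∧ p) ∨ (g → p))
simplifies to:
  p ∨ ¬g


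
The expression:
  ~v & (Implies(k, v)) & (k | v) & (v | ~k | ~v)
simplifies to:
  False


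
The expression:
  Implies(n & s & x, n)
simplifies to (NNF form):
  True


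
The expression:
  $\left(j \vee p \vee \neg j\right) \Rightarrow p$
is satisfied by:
  {p: True}


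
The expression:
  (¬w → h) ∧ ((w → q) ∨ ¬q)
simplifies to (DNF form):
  h ∨ w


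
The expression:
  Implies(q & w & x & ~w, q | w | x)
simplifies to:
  True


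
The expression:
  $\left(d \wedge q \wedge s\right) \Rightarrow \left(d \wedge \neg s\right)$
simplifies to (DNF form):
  $\neg d \vee \neg q \vee \neg s$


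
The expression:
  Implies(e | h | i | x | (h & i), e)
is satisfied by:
  {e: True, h: False, i: False, x: False}
  {x: True, e: True, h: False, i: False}
  {e: True, i: True, h: False, x: False}
  {x: True, e: True, i: True, h: False}
  {e: True, h: True, i: False, x: False}
  {e: True, x: True, h: True, i: False}
  {e: True, i: True, h: True, x: False}
  {x: True, e: True, i: True, h: True}
  {x: False, h: False, i: False, e: False}


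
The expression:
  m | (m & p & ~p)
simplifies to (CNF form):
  m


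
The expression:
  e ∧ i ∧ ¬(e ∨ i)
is never true.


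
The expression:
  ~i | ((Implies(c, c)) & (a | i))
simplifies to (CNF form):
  True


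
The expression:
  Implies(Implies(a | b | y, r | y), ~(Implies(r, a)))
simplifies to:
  (r | ~y) & (a | b | r) & (~a | ~r)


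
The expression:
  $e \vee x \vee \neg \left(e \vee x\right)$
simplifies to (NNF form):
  $\text{True}$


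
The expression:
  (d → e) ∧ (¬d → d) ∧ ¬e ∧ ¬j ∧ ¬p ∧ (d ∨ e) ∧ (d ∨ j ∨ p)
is never true.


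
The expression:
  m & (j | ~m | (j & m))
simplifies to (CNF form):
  j & m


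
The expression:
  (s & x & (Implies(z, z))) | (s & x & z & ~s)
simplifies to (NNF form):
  s & x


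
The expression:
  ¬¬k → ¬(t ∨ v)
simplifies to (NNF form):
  (¬t ∧ ¬v) ∨ ¬k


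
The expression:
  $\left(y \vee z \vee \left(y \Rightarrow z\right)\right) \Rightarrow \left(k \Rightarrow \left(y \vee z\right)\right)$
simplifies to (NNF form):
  $y \vee z \vee \neg k$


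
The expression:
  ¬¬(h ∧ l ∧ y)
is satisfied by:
  {h: True, y: True, l: True}


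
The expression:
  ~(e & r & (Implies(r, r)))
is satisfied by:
  {e: False, r: False}
  {r: True, e: False}
  {e: True, r: False}


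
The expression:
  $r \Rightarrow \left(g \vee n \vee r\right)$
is always true.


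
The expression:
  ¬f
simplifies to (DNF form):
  ¬f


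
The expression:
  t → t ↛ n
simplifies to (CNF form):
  ¬n ∨ ¬t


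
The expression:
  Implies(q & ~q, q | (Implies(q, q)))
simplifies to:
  True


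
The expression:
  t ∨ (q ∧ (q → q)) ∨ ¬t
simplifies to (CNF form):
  True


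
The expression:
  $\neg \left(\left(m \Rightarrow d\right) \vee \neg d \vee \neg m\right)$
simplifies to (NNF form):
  $\text{False}$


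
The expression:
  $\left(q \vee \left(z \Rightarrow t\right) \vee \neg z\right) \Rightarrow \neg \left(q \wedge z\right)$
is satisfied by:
  {q: False, z: False}
  {z: True, q: False}
  {q: True, z: False}


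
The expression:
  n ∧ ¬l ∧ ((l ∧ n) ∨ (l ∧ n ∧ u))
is never true.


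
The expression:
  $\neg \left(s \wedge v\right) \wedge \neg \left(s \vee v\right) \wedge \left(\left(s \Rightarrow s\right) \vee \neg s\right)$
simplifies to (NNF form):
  $\neg s \wedge \neg v$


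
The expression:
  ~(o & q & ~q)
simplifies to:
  True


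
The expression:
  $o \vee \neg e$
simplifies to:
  $o \vee \neg e$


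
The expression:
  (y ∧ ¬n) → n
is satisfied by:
  {n: True, y: False}
  {y: False, n: False}
  {y: True, n: True}


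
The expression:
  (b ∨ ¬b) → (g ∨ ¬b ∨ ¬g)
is always true.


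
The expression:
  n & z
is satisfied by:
  {z: True, n: True}


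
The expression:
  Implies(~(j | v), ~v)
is always true.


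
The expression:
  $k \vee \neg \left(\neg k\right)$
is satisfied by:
  {k: True}


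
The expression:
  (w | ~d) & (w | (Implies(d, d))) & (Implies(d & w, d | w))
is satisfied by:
  {w: True, d: False}
  {d: False, w: False}
  {d: True, w: True}


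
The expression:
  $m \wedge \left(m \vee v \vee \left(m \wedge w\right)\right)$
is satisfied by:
  {m: True}


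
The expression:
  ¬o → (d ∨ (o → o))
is always true.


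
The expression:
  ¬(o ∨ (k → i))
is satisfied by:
  {k: True, i: False, o: False}


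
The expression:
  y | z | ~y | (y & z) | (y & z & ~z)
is always true.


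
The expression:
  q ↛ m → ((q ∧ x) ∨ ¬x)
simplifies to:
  True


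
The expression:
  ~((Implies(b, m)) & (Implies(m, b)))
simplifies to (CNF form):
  (b | m) & (b | ~b) & (m | ~m) & (~b | ~m)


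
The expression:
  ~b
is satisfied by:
  {b: False}


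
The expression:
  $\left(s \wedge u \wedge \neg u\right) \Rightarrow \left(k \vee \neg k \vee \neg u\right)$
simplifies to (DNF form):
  $\text{True}$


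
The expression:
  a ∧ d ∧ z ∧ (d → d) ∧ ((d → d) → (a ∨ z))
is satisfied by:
  {a: True, z: True, d: True}


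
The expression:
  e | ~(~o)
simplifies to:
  e | o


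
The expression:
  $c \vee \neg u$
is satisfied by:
  {c: True, u: False}
  {u: False, c: False}
  {u: True, c: True}


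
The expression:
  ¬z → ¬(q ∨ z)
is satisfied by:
  {z: True, q: False}
  {q: False, z: False}
  {q: True, z: True}


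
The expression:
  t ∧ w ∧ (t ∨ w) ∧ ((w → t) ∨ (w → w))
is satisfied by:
  {t: True, w: True}


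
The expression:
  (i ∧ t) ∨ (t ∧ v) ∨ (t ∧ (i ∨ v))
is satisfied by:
  {t: True, i: True, v: True}
  {t: True, i: True, v: False}
  {t: True, v: True, i: False}


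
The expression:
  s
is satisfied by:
  {s: True}


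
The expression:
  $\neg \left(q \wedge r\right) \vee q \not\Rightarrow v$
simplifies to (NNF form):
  $\neg q \vee \neg r \vee \neg v$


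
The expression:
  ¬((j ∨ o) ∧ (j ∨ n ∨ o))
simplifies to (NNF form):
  ¬j ∧ ¬o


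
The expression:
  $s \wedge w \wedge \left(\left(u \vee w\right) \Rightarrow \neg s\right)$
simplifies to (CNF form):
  $\text{False}$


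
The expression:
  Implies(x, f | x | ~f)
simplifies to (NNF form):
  True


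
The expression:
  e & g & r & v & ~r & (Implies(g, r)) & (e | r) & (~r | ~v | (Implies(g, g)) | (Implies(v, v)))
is never true.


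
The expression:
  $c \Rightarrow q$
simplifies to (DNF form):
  $q \vee \neg c$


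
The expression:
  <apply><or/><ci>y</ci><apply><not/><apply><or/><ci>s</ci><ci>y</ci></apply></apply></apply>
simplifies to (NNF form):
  <apply><or/><ci>y</ci><apply><not/><ci>s</ci></apply></apply>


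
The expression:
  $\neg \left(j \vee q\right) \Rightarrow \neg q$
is always true.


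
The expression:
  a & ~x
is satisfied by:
  {a: True, x: False}


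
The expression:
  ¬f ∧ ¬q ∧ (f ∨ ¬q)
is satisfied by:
  {q: False, f: False}


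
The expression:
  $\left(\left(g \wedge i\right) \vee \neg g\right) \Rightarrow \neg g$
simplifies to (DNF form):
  $\neg g \vee \neg i$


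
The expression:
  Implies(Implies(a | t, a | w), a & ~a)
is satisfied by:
  {t: True, w: False, a: False}


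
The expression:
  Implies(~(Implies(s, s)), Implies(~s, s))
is always true.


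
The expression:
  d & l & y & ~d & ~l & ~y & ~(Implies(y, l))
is never true.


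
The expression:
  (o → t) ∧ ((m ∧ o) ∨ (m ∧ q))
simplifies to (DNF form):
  (m ∧ o ∧ t) ∨ (m ∧ o ∧ ¬o) ∨ (m ∧ q ∧ t) ∨ (m ∧ q ∧ ¬o)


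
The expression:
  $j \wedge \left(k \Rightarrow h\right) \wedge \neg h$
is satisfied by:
  {j: True, h: False, k: False}


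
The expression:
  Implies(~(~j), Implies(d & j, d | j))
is always true.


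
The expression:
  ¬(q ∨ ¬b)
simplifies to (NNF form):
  b ∧ ¬q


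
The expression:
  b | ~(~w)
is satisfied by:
  {b: True, w: True}
  {b: True, w: False}
  {w: True, b: False}


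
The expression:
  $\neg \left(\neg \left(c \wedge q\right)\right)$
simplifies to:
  $c \wedge q$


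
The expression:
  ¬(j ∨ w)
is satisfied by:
  {w: False, j: False}


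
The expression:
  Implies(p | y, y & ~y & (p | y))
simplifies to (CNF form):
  ~p & ~y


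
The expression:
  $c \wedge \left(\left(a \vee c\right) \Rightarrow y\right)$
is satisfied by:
  {c: True, y: True}


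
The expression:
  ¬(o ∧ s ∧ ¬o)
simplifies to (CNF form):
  True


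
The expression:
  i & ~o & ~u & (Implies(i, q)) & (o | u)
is never true.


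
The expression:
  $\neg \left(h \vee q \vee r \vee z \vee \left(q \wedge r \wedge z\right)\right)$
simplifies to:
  $\neg h \wedge \neg q \wedge \neg r \wedge \neg z$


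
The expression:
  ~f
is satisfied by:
  {f: False}


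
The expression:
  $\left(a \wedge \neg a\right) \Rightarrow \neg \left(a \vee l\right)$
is always true.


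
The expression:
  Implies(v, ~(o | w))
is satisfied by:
  {o: False, v: False, w: False}
  {w: True, o: False, v: False}
  {o: True, w: False, v: False}
  {w: True, o: True, v: False}
  {v: True, w: False, o: False}


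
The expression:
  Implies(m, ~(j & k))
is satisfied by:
  {k: False, m: False, j: False}
  {j: True, k: False, m: False}
  {m: True, k: False, j: False}
  {j: True, m: True, k: False}
  {k: True, j: False, m: False}
  {j: True, k: True, m: False}
  {m: True, k: True, j: False}


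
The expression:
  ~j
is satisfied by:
  {j: False}


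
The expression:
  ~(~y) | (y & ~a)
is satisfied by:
  {y: True}


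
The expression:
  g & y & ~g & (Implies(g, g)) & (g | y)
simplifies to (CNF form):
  False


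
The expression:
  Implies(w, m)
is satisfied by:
  {m: True, w: False}
  {w: False, m: False}
  {w: True, m: True}


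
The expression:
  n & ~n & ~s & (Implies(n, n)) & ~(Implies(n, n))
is never true.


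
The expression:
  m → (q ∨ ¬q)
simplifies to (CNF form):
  True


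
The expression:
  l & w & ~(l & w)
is never true.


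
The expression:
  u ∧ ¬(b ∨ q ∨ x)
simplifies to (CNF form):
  u ∧ ¬b ∧ ¬q ∧ ¬x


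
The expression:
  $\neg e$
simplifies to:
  $\neg e$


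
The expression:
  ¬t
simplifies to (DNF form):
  ¬t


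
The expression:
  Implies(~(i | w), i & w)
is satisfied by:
  {i: True, w: True}
  {i: True, w: False}
  {w: True, i: False}


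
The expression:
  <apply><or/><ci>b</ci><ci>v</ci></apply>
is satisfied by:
  {b: True, v: True}
  {b: True, v: False}
  {v: True, b: False}


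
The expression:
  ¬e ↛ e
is always true.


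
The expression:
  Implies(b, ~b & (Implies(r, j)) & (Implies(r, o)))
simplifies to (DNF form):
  ~b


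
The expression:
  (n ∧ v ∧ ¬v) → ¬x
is always true.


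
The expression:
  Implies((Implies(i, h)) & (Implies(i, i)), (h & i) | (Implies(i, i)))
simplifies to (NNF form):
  True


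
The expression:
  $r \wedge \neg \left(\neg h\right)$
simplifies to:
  $h \wedge r$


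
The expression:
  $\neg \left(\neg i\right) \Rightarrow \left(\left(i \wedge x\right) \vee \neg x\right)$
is always true.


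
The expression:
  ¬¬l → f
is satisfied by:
  {f: True, l: False}
  {l: False, f: False}
  {l: True, f: True}


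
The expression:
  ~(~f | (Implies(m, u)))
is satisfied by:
  {m: True, f: True, u: False}


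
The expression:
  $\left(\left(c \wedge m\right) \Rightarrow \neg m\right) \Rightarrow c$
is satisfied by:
  {c: True}


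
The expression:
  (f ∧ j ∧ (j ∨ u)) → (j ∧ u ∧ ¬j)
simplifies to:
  ¬f ∨ ¬j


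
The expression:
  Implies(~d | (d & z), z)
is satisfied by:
  {d: True, z: True}
  {d: True, z: False}
  {z: True, d: False}


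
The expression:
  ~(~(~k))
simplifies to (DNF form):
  ~k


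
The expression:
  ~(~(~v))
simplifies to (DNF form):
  ~v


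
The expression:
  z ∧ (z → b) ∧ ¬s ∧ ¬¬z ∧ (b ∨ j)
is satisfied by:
  {z: True, b: True, s: False}


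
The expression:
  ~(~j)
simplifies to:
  j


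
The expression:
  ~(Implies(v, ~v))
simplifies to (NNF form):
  v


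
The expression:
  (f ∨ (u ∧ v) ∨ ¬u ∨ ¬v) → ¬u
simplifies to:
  ¬u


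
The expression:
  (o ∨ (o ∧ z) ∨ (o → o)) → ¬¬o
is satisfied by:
  {o: True}


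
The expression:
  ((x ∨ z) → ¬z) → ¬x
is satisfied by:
  {z: True, x: False}
  {x: False, z: False}
  {x: True, z: True}


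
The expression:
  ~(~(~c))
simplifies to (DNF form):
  ~c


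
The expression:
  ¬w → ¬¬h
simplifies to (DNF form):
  h ∨ w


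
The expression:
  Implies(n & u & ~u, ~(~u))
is always true.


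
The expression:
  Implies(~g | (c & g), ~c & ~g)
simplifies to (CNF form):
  ~c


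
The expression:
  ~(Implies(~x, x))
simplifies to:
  ~x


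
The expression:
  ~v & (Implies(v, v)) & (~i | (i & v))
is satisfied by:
  {v: False, i: False}


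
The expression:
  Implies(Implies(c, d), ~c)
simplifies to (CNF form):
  ~c | ~d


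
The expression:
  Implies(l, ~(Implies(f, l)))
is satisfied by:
  {l: False}


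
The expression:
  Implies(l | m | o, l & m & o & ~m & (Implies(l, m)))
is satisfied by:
  {o: False, l: False, m: False}


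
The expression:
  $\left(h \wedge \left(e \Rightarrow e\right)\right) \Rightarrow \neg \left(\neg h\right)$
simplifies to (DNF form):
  $\text{True}$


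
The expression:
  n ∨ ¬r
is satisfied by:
  {n: True, r: False}
  {r: False, n: False}
  {r: True, n: True}


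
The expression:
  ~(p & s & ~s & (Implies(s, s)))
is always true.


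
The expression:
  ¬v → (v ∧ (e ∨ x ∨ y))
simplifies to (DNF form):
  v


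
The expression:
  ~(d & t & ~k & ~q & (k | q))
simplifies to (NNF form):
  True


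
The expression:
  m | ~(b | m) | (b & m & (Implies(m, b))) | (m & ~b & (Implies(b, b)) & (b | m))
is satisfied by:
  {m: True, b: False}
  {b: False, m: False}
  {b: True, m: True}


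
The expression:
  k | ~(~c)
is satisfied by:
  {k: True, c: True}
  {k: True, c: False}
  {c: True, k: False}


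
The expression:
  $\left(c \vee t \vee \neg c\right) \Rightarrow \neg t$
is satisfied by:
  {t: False}


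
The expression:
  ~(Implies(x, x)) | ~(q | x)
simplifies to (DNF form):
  ~q & ~x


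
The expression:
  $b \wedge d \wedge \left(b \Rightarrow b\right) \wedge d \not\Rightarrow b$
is never true.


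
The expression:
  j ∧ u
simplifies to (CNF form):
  j ∧ u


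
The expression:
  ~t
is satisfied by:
  {t: False}


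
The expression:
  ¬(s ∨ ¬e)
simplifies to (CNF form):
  e ∧ ¬s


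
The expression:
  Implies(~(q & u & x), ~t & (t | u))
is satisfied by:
  {x: True, q: True, u: True, t: False}
  {x: True, u: True, q: False, t: False}
  {q: True, u: True, x: False, t: False}
  {u: True, x: False, q: False, t: False}
  {x: True, t: True, q: True, u: True}


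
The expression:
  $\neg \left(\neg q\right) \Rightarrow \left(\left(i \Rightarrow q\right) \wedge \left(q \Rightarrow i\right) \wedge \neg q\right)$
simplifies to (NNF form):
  $\neg q$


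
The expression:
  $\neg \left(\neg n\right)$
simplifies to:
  $n$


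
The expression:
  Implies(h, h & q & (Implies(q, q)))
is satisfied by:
  {q: True, h: False}
  {h: False, q: False}
  {h: True, q: True}


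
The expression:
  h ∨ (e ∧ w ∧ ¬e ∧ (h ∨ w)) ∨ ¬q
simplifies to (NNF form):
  h ∨ ¬q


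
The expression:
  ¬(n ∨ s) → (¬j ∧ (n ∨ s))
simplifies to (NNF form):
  n ∨ s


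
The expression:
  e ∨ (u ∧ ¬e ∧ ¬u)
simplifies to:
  e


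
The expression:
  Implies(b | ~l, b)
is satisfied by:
  {b: True, l: True}
  {b: True, l: False}
  {l: True, b: False}


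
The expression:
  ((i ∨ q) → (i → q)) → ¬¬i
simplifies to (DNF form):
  i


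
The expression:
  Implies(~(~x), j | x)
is always true.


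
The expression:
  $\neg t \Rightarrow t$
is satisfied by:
  {t: True}


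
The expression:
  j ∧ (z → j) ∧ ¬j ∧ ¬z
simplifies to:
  False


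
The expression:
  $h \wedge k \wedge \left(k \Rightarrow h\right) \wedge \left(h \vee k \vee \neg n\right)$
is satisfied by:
  {h: True, k: True}


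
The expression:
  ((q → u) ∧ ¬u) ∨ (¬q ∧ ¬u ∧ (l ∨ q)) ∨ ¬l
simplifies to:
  (¬q ∧ ¬u) ∨ ¬l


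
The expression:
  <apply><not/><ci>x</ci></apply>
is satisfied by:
  {x: False}


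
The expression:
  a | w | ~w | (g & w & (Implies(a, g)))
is always true.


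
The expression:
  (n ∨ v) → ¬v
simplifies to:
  ¬v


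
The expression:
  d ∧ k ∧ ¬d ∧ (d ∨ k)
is never true.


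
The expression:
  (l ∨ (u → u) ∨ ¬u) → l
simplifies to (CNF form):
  l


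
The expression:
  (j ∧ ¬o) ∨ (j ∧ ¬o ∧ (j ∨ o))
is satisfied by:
  {j: True, o: False}


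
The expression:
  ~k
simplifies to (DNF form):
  ~k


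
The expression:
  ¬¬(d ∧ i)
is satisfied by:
  {i: True, d: True}


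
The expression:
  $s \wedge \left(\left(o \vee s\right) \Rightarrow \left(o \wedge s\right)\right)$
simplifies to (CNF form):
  $o \wedge s$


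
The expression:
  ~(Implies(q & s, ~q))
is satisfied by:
  {s: True, q: True}


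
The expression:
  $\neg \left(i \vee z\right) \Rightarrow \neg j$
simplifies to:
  $i \vee z \vee \neg j$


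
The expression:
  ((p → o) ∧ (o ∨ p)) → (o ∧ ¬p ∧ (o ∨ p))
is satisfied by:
  {p: False, o: False}
  {o: True, p: False}
  {p: True, o: False}


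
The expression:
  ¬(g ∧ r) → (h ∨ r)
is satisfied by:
  {r: True, h: True}
  {r: True, h: False}
  {h: True, r: False}


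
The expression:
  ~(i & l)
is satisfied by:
  {l: False, i: False}
  {i: True, l: False}
  {l: True, i: False}


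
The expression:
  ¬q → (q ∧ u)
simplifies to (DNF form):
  q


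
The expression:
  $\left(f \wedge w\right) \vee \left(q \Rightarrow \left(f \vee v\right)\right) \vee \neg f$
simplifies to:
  $\text{True}$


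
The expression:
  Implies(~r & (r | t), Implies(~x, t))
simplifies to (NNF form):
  True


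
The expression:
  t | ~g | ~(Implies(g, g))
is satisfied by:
  {t: True, g: False}
  {g: False, t: False}
  {g: True, t: True}


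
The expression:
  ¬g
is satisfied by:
  {g: False}


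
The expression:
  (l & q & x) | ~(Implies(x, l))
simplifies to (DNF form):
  (q & x) | (x & ~l)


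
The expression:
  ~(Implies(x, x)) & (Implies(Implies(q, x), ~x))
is never true.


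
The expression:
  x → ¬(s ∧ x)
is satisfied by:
  {s: False, x: False}
  {x: True, s: False}
  {s: True, x: False}


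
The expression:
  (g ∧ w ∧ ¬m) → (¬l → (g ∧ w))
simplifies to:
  True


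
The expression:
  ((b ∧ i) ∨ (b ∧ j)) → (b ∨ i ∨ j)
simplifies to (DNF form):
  True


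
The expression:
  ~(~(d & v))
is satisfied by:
  {d: True, v: True}


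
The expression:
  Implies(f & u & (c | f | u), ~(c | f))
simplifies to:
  ~f | ~u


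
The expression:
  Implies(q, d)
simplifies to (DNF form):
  d | ~q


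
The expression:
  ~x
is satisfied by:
  {x: False}


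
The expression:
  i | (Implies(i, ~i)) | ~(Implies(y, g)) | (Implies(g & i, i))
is always true.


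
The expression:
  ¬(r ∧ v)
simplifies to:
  ¬r ∨ ¬v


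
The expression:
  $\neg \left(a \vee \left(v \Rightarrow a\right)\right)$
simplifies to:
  $v \wedge \neg a$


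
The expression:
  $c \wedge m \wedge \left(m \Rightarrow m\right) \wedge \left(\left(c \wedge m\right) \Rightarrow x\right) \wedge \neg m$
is never true.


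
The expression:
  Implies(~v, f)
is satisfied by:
  {v: True, f: True}
  {v: True, f: False}
  {f: True, v: False}


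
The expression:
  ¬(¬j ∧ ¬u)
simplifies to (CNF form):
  j ∨ u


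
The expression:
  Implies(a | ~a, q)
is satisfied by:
  {q: True}


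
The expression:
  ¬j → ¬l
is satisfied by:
  {j: True, l: False}
  {l: False, j: False}
  {l: True, j: True}


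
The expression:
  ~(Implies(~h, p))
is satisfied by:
  {p: False, h: False}


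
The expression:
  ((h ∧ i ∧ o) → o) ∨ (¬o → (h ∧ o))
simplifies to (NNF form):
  True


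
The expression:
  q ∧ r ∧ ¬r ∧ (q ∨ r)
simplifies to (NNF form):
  False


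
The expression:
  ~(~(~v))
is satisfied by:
  {v: False}


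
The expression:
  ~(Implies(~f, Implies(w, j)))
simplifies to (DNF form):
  w & ~f & ~j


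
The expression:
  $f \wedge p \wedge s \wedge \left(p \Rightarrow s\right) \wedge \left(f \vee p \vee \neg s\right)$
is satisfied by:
  {p: True, s: True, f: True}


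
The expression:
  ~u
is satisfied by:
  {u: False}


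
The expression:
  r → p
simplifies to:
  p ∨ ¬r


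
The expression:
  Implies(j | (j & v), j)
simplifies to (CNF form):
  True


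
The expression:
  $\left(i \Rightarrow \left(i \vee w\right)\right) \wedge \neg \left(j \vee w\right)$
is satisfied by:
  {w: False, j: False}


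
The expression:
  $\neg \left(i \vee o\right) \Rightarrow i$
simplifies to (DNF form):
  $i \vee o$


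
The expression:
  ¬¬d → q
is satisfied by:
  {q: True, d: False}
  {d: False, q: False}
  {d: True, q: True}


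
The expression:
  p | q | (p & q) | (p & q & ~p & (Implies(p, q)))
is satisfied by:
  {q: True, p: True}
  {q: True, p: False}
  {p: True, q: False}


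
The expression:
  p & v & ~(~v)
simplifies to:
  p & v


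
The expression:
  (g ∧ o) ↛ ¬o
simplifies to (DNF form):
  g ∧ o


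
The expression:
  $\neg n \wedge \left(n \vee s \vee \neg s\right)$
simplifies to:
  $\neg n$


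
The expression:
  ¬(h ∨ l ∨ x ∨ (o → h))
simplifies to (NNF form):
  o ∧ ¬h ∧ ¬l ∧ ¬x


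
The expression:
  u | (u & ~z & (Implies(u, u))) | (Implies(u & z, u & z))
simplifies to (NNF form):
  True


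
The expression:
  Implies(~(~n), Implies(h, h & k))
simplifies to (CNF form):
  k | ~h | ~n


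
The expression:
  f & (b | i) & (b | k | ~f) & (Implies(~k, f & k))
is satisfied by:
  {i: True, b: True, f: True, k: True}
  {i: True, f: True, k: True, b: False}
  {b: True, f: True, k: True, i: False}


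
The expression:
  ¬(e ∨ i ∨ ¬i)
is never true.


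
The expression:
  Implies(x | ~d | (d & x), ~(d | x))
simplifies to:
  ~x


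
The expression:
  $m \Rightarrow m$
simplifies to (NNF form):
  $\text{True}$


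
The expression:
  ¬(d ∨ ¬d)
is never true.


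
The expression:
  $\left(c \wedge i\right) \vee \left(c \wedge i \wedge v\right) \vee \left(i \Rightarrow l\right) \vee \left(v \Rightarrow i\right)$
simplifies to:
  $\text{True}$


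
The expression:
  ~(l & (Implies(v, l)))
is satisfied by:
  {l: False}


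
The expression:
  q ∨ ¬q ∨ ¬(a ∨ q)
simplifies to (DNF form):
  True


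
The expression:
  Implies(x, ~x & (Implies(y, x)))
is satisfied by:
  {x: False}


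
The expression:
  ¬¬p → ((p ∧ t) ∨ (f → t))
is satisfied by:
  {t: True, p: False, f: False}
  {p: False, f: False, t: False}
  {f: True, t: True, p: False}
  {f: True, p: False, t: False}
  {t: True, p: True, f: False}
  {p: True, t: False, f: False}
  {f: True, p: True, t: True}


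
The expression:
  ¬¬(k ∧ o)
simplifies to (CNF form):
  k ∧ o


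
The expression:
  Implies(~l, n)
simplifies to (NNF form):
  l | n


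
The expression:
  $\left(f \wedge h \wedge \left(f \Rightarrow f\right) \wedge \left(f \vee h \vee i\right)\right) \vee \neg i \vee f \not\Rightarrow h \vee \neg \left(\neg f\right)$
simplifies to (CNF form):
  $f \vee \neg i$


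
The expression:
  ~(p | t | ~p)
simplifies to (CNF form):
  False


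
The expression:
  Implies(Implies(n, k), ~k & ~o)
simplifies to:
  ~k & (n | ~o)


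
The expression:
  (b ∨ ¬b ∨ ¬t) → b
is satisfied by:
  {b: True}


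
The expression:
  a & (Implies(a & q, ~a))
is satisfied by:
  {a: True, q: False}


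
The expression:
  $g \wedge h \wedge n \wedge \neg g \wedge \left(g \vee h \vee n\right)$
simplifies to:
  $\text{False}$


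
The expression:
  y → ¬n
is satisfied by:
  {y: False, n: False}
  {n: True, y: False}
  {y: True, n: False}


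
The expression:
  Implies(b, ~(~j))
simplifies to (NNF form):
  j | ~b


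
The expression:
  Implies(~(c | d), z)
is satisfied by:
  {d: True, z: True, c: True}
  {d: True, z: True, c: False}
  {d: True, c: True, z: False}
  {d: True, c: False, z: False}
  {z: True, c: True, d: False}
  {z: True, c: False, d: False}
  {c: True, z: False, d: False}


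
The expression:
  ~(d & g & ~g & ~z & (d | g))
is always true.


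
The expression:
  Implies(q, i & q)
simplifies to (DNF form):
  i | ~q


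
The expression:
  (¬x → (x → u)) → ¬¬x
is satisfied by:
  {x: True}


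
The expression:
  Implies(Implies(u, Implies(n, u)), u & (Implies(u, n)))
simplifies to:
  n & u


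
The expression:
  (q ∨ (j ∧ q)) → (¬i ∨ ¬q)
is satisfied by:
  {q: False, i: False}
  {i: True, q: False}
  {q: True, i: False}


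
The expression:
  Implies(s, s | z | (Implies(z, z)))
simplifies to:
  True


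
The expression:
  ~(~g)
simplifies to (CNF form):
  g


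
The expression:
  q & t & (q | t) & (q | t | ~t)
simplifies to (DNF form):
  q & t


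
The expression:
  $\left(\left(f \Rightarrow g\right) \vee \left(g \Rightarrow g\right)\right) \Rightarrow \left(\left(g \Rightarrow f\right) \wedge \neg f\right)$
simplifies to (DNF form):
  $\neg f \wedge \neg g$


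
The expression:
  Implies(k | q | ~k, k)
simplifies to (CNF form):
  k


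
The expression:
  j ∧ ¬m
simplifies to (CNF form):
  j ∧ ¬m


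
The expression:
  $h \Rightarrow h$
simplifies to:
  $\text{True}$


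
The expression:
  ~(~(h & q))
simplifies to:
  h & q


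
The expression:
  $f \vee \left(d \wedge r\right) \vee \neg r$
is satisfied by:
  {d: True, f: True, r: False}
  {d: True, f: False, r: False}
  {f: True, d: False, r: False}
  {d: False, f: False, r: False}
  {r: True, d: True, f: True}
  {r: True, d: True, f: False}
  {r: True, f: True, d: False}


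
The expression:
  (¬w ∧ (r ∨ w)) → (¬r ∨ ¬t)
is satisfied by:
  {w: True, t: False, r: False}
  {w: False, t: False, r: False}
  {r: True, w: True, t: False}
  {r: True, w: False, t: False}
  {t: True, w: True, r: False}
  {t: True, w: False, r: False}
  {t: True, r: True, w: True}


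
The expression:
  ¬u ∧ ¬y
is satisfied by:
  {u: False, y: False}


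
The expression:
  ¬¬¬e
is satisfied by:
  {e: False}


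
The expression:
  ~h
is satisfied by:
  {h: False}


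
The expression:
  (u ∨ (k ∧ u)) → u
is always true.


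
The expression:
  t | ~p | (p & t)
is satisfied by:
  {t: True, p: False}
  {p: False, t: False}
  {p: True, t: True}


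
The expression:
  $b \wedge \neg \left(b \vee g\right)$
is never true.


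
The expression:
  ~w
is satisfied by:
  {w: False}


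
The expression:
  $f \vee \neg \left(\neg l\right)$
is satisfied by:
  {l: True, f: True}
  {l: True, f: False}
  {f: True, l: False}


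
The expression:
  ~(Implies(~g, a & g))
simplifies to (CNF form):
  ~g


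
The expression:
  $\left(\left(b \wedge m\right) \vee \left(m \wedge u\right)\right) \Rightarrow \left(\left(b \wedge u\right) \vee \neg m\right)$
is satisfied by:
  {m: False, u: False, b: False}
  {b: True, m: False, u: False}
  {u: True, m: False, b: False}
  {b: True, u: True, m: False}
  {m: True, b: False, u: False}
  {b: True, u: True, m: True}


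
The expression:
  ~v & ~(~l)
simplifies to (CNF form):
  l & ~v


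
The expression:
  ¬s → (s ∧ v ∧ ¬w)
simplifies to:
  s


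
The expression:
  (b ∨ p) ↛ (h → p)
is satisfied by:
  {h: True, b: True, p: False}


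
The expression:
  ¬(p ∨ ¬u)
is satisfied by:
  {u: True, p: False}


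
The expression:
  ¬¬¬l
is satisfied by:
  {l: False}


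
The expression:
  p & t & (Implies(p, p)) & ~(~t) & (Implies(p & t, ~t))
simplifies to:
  False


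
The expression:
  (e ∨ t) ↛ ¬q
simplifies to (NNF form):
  q ∧ (e ∨ t)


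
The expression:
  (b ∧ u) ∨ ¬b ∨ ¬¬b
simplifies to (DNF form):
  True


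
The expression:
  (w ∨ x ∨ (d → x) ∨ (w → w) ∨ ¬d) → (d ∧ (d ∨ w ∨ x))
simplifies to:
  d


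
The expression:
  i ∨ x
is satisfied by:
  {i: True, x: True}
  {i: True, x: False}
  {x: True, i: False}


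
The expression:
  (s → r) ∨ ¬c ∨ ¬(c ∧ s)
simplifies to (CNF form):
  r ∨ ¬c ∨ ¬s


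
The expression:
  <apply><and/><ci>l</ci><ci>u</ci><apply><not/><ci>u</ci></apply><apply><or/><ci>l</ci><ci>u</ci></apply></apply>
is never true.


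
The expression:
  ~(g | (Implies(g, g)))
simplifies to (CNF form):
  False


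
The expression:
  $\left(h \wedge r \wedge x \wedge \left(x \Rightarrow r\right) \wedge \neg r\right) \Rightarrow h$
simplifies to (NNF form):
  $\text{True}$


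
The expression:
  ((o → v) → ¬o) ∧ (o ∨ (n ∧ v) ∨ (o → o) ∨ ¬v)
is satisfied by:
  {v: False, o: False}
  {o: True, v: False}
  {v: True, o: False}


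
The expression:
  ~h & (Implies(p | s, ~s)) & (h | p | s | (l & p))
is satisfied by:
  {p: True, h: False, s: False}


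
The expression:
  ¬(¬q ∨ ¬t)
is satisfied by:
  {t: True, q: True}


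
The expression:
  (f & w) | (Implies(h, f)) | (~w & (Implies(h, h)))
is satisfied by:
  {f: True, w: False, h: False}
  {w: False, h: False, f: False}
  {h: True, f: True, w: False}
  {h: True, w: False, f: False}
  {f: True, w: True, h: False}
  {w: True, f: False, h: False}
  {h: True, w: True, f: True}


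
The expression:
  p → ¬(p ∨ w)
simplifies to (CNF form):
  ¬p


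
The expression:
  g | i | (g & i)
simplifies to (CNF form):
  g | i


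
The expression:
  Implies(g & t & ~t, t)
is always true.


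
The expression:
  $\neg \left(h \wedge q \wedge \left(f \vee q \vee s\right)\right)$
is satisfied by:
  {h: False, q: False}
  {q: True, h: False}
  {h: True, q: False}


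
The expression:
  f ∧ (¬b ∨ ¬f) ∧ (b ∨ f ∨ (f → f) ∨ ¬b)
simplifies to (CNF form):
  f ∧ ¬b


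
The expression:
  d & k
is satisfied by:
  {d: True, k: True}


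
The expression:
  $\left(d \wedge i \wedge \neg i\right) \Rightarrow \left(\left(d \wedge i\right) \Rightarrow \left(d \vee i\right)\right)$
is always true.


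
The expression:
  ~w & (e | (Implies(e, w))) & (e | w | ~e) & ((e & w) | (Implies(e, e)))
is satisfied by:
  {w: False}


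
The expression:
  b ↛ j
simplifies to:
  b ∧ ¬j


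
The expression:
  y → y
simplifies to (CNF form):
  True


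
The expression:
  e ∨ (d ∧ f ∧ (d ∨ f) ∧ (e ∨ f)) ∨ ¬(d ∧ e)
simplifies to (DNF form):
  True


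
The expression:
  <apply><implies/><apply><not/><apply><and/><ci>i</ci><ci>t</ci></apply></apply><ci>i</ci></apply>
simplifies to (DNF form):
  <ci>i</ci>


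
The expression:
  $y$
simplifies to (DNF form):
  $y$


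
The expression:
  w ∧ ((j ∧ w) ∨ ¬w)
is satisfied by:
  {j: True, w: True}


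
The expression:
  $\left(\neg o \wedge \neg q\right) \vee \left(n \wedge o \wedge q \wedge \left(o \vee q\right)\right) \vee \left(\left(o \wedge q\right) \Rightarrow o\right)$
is always true.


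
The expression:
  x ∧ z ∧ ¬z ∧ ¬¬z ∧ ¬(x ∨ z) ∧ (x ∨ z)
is never true.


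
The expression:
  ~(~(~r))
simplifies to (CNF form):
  ~r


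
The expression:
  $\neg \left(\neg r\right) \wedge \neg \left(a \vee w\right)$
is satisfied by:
  {r: True, w: False, a: False}


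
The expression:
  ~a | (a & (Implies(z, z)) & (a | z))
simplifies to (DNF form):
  True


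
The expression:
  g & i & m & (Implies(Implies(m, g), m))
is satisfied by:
  {m: True, g: True, i: True}


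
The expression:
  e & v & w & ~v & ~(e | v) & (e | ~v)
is never true.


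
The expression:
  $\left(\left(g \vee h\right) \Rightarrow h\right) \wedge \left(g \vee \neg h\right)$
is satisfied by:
  {h: False, g: False}
  {g: True, h: True}


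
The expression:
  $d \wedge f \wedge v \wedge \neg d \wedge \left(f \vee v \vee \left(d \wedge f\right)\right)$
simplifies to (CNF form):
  $\text{False}$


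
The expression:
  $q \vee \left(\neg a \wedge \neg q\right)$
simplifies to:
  $q \vee \neg a$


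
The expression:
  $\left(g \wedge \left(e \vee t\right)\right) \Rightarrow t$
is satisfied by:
  {t: True, g: False, e: False}
  {g: False, e: False, t: False}
  {t: True, e: True, g: False}
  {e: True, g: False, t: False}
  {t: True, g: True, e: False}
  {g: True, t: False, e: False}
  {t: True, e: True, g: True}


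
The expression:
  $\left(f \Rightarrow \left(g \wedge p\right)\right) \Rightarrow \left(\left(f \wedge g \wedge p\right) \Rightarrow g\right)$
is always true.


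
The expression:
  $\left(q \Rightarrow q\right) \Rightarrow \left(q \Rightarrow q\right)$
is always true.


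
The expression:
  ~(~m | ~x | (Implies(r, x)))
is never true.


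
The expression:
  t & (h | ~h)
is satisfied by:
  {t: True}


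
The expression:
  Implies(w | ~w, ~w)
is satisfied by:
  {w: False}


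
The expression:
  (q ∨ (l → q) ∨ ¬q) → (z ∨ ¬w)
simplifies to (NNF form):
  z ∨ ¬w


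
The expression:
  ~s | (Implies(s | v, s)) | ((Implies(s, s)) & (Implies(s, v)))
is always true.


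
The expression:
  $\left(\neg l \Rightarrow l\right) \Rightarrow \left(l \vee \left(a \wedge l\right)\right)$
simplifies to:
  $\text{True}$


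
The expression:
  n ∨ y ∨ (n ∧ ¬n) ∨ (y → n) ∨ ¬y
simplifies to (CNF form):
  True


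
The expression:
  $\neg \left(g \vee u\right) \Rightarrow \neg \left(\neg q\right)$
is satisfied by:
  {q: True, g: True, u: True}
  {q: True, g: True, u: False}
  {q: True, u: True, g: False}
  {q: True, u: False, g: False}
  {g: True, u: True, q: False}
  {g: True, u: False, q: False}
  {u: True, g: False, q: False}


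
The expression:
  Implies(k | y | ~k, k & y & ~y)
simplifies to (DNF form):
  False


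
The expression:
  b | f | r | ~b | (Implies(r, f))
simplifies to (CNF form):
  True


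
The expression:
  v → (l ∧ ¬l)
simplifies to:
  ¬v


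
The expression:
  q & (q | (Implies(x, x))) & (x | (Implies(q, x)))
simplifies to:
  q & x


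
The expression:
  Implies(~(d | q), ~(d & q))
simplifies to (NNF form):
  True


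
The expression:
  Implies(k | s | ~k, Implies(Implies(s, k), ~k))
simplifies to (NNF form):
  ~k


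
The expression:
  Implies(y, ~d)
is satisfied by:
  {d: False, y: False}
  {y: True, d: False}
  {d: True, y: False}


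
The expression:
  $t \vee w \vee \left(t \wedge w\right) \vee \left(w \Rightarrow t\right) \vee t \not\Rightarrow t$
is always true.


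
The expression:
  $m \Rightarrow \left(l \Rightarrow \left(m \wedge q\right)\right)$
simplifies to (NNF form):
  $q \vee \neg l \vee \neg m$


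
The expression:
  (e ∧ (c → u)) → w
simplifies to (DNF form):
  w ∨ (c ∧ ¬u) ∨ ¬e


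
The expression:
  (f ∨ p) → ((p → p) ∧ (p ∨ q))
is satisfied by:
  {q: True, p: True, f: False}
  {q: True, p: False, f: False}
  {p: True, q: False, f: False}
  {q: False, p: False, f: False}
  {f: True, q: True, p: True}
  {f: True, q: True, p: False}
  {f: True, p: True, q: False}


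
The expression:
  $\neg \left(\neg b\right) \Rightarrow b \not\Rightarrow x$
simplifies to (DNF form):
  $\neg b \vee \neg x$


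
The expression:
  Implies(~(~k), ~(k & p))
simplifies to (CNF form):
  ~k | ~p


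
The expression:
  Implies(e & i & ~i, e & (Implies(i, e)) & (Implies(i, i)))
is always true.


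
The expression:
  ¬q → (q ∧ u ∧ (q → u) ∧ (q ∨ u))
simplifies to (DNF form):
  q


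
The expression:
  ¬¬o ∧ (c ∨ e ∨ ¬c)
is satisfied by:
  {o: True}
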